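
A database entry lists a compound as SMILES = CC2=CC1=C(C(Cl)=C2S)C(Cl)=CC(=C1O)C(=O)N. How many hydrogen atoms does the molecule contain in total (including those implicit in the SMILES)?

Walk through each heavy atom and fill implicit hydrogens from standard valence (C 4, N 3, O 2, S 2, halogen 1):
  atom 1: C, bond orders sum to 1 (valence 4) → 3 H
  atom 2: C, bond orders sum to 4 (valence 4) → 0 H
  atom 3: C, bond orders sum to 3 (valence 4) → 1 H
  atom 4: C, bond orders sum to 4 (valence 4) → 0 H
  atom 5: C, bond orders sum to 4 (valence 4) → 0 H
  atom 6: C, bond orders sum to 4 (valence 4) → 0 H
  atom 7: Cl (halogen, monovalent) → 0 H
  atom 8: C, bond orders sum to 4 (valence 4) → 0 H
  atom 9: S, bond orders sum to 1 (valence 2) → 1 H
  atom 10: C, bond orders sum to 4 (valence 4) → 0 H
  atom 11: Cl (halogen, monovalent) → 0 H
  atom 12: C, bond orders sum to 3 (valence 4) → 1 H
  atom 13: C, bond orders sum to 4 (valence 4) → 0 H
  atom 14: C, bond orders sum to 4 (valence 4) → 0 H
  atom 15: O, bond orders sum to 1 (valence 2) → 1 H
  atom 16: C, bond orders sum to 4 (valence 4) → 0 H
  atom 17: O, bond orders sum to 2 (valence 2) → 0 H
  atom 18: N, bond orders sum to 1 (valence 3) → 2 H
Total hydrogens: 9.

9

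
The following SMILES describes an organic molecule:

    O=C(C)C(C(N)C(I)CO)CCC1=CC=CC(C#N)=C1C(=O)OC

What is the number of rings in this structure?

In SMILES, each pair of matching ring-closure digits denotes one ring-closing bond; the number of such bonds equals the number of independent rings.
Ring-closure bonds here: 1.

1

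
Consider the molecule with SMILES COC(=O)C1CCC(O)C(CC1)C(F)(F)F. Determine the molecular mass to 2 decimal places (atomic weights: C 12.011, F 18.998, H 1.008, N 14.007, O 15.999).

First, the molecular formula is C10H15F3O3 (counting implicit H from valence).
  C: 10 × 12.011 = 120.110
  F: 3 × 18.998 = 56.994
  H: 15 × 1.008 = 15.120
  O: 3 × 15.999 = 47.997
Sum: 10×12.011 + 3×18.998 + 15×1.008 + 3×15.999 = 240.221 → 240.22 g/mol.

240.22 g/mol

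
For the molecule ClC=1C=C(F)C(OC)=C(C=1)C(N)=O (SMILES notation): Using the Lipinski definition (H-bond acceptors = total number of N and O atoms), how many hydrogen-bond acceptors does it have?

N atoms: 1; O atoms: 2.
Lipinski HBA = 1 + 2 = 3.

3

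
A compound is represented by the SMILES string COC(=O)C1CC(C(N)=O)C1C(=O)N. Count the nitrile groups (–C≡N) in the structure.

0

Scan the SMILES for the nitrile motif — none present.
Groups that are present: 2 amide, 1 ester.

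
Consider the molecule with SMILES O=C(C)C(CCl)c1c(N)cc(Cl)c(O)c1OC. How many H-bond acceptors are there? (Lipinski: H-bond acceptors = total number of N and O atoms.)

4

N atoms: 1; O atoms: 3.
Lipinski HBA = 1 + 3 = 4.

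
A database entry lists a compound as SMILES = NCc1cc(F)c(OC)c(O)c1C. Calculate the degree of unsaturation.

4

Molecular formula: C9H12FNO2.
DoU = (2C + 2 + N − H − X) / 2, where X is the halogen count and O/S are ignored.
    = (2·9 + 2 + 1 − 12 − 1) / 2 = 8 / 2 = 4.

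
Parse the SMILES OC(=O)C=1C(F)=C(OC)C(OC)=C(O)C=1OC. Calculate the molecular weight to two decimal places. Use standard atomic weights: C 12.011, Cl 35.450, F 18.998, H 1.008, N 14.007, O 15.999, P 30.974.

246.19 g/mol

First, the molecular formula is C10H11FO6 (counting implicit H from valence).
  C: 10 × 12.011 = 120.110
  F: 1 × 18.998 = 18.998
  H: 11 × 1.008 = 11.088
  O: 6 × 15.999 = 95.994
Sum: 10×12.011 + 1×18.998 + 11×1.008 + 6×15.999 = 246.190 → 246.19 g/mol.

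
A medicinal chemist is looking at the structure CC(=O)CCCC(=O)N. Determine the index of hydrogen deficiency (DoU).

2

Molecular formula: C6H11NO2.
DoU = (2C + 2 + N − H − X) / 2, where X is the halogen count and O/S are ignored.
    = (2·6 + 2 + 1 − 11 − 0) / 2 = 4 / 2 = 2.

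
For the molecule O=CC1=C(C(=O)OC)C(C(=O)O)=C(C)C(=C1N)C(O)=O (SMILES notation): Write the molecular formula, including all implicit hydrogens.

Walk through each heavy atom and fill implicit hydrogens from standard valence (C 4, N 3, O 2, S 2, halogen 1):
  atom 1: O, bond orders sum to 2 (valence 2) → 0 H
  atom 2: C, bond orders sum to 3 (valence 4) → 1 H
  atom 3: C, bond orders sum to 4 (valence 4) → 0 H
  atom 4: C, bond orders sum to 4 (valence 4) → 0 H
  atom 5: C, bond orders sum to 4 (valence 4) → 0 H
  atom 6: O, bond orders sum to 2 (valence 2) → 0 H
  atom 7: O, bond orders sum to 2 (valence 2) → 0 H
  atom 8: C, bond orders sum to 1 (valence 4) → 3 H
  atom 9: C, bond orders sum to 4 (valence 4) → 0 H
  atom 10: C, bond orders sum to 4 (valence 4) → 0 H
  atom 11: O, bond orders sum to 2 (valence 2) → 0 H
  atom 12: O, bond orders sum to 1 (valence 2) → 1 H
  atom 13: C, bond orders sum to 4 (valence 4) → 0 H
  atom 14: C, bond orders sum to 1 (valence 4) → 3 H
  atom 15: C, bond orders sum to 4 (valence 4) → 0 H
  atom 16: C, bond orders sum to 4 (valence 4) → 0 H
  atom 17: N, bond orders sum to 1 (valence 3) → 2 H
  atom 18: C, bond orders sum to 4 (valence 4) → 0 H
  atom 19: O, bond orders sum to 1 (valence 2) → 1 H
  atom 20: O, bond orders sum to 2 (valence 2) → 0 H
Totals → C:12, H:11, N:1, O:7.

C12H11NO7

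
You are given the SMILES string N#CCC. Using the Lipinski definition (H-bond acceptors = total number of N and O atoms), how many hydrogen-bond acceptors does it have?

N atoms: 1; O atoms: 0.
Lipinski HBA = 1 + 0 = 1.

1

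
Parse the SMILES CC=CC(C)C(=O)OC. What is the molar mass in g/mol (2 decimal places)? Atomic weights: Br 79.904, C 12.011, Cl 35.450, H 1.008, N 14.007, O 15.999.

128.17 g/mol

First, the molecular formula is C7H12O2 (counting implicit H from valence).
  C: 7 × 12.011 = 84.077
  H: 12 × 1.008 = 12.096
  O: 2 × 15.999 = 31.998
Sum: 7×12.011 + 12×1.008 + 2×15.999 = 128.171 → 128.17 g/mol.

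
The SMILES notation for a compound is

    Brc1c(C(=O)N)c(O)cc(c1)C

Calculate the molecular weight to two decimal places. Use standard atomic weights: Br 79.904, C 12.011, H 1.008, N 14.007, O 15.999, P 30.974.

230.06 g/mol

First, the molecular formula is C8H8BrNO2 (counting implicit H from valence).
  Br: 1 × 79.904 = 79.904
  C: 8 × 12.011 = 96.088
  H: 8 × 1.008 = 8.064
  N: 1 × 14.007 = 14.007
  O: 2 × 15.999 = 31.998
Sum: 1×79.904 + 8×12.011 + 8×1.008 + 1×14.007 + 2×15.999 = 230.061 → 230.06 g/mol.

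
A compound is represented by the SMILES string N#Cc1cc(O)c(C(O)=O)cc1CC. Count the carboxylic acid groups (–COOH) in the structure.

The carboxylic acid motif appears at heavy-atom position 8 in the SMILES.
Other groups present: 1 hydroxyl, 1 nitrile.
Carboxylic acid count: 1.

1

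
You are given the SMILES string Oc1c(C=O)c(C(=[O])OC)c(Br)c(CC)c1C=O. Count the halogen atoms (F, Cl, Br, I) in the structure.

Halogen atoms appear at heavy-atom position 12 (1×Br).
Other groups present: 2 aldehyde, 1 ester, 1 hydroxyl.
Halogen count: 1.

1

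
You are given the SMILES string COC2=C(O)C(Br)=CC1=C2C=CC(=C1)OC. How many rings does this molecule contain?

In SMILES, each pair of matching ring-closure digits denotes one ring-closing bond; the number of such bonds equals the number of independent rings.
Ring-closure bonds here: 2.

2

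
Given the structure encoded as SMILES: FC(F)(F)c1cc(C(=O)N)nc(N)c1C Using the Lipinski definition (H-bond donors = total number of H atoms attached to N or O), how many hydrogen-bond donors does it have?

Donors: find every N or O and count the H atoms it carries.
  atom 9 (O): bond orders sum to 2 → 0 H
  atom 10 (N): bond orders sum to 1 → 2 H
  atom 11 (N): bond orders sum to 3 → 0 H
  atom 13 (N): bond orders sum to 1 → 2 H
Lipinski HBD = 4.

4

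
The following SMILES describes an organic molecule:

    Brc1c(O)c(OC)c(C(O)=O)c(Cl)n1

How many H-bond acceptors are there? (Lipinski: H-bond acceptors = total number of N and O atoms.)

N atoms: 1; O atoms: 4.
Lipinski HBA = 1 + 4 = 5.

5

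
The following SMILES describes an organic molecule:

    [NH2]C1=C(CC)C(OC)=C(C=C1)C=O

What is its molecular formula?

Walk through each heavy atom and fill implicit hydrogens from standard valence (C 4, N 3, O 2, S 2, halogen 1):
  atom 1: N with explicit H count 2
  atom 2: C, bond orders sum to 4 (valence 4) → 0 H
  atom 3: C, bond orders sum to 4 (valence 4) → 0 H
  atom 4: C, bond orders sum to 2 (valence 4) → 2 H
  atom 5: C, bond orders sum to 1 (valence 4) → 3 H
  atom 6: C, bond orders sum to 4 (valence 4) → 0 H
  atom 7: O, bond orders sum to 2 (valence 2) → 0 H
  atom 8: C, bond orders sum to 1 (valence 4) → 3 H
  atom 9: C, bond orders sum to 4 (valence 4) → 0 H
  atom 10: C, bond orders sum to 3 (valence 4) → 1 H
  atom 11: C, bond orders sum to 3 (valence 4) → 1 H
  atom 12: C, bond orders sum to 3 (valence 4) → 1 H
  atom 13: O, bond orders sum to 2 (valence 2) → 0 H
Totals → C:10, H:13, N:1, O:2.
In Hill order: C10H13NO2.

C10H13NO2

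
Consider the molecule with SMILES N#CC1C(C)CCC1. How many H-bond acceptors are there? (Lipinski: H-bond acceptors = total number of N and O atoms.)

N atoms: 1; O atoms: 0.
Lipinski HBA = 1 + 0 = 1.

1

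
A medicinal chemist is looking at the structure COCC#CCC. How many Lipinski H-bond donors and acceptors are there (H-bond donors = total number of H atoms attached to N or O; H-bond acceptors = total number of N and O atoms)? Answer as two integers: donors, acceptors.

0, 1

Donors: find every N or O and count the H atoms it carries.
  atom 2 (O): bond orders sum to 2 → 0 H
Lipinski HBD = 0.
Acceptors: N atoms = 0, O atoms = 1 → HBA = 1.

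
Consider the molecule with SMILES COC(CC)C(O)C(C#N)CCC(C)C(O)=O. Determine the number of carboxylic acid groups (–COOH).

1

The carboxylic acid motif appears at heavy-atom position 15 in the SMILES.
Other groups present: 1 ether, 1 hydroxyl, 1 nitrile.
Carboxylic acid count: 1.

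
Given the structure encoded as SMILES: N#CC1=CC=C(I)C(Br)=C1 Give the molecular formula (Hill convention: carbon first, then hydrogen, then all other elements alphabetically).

C7H3BrIN

Walk through each heavy atom and fill implicit hydrogens from standard valence (C 4, N 3, O 2, S 2, halogen 1):
  atom 1: N, bond orders sum to 3 (valence 3) → 0 H
  atom 2: C, bond orders sum to 4 (valence 4) → 0 H
  atom 3: C, bond orders sum to 4 (valence 4) → 0 H
  atom 4: C, bond orders sum to 3 (valence 4) → 1 H
  atom 5: C, bond orders sum to 3 (valence 4) → 1 H
  atom 6: C, bond orders sum to 4 (valence 4) → 0 H
  atom 7: I (halogen, monovalent) → 0 H
  atom 8: C, bond orders sum to 4 (valence 4) → 0 H
  atom 9: Br (halogen, monovalent) → 0 H
  atom 10: C, bond orders sum to 3 (valence 4) → 1 H
Totals → C:7, H:3, Br:1, I:1, N:1.
In Hill order: C7H3BrIN.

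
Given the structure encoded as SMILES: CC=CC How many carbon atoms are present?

Count every carbon token in the SMILES (each C, including those in ring-closure positions and inside branches).
Carbon count: 4.

4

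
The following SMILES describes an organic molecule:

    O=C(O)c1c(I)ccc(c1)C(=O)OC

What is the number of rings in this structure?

1

In SMILES, each pair of matching ring-closure digits denotes one ring-closing bond; the number of such bonds equals the number of independent rings.
Ring-closure bonds here: 1.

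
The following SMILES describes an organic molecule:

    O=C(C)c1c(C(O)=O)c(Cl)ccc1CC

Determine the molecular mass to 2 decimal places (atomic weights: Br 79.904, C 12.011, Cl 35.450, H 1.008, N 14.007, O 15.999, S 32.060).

226.66 g/mol

First, the molecular formula is C11H11ClO3 (counting implicit H from valence).
  C: 11 × 12.011 = 132.121
  Cl: 1 × 35.450 = 35.450
  H: 11 × 1.008 = 11.088
  O: 3 × 15.999 = 47.997
Sum: 11×12.011 + 1×35.450 + 11×1.008 + 3×15.999 = 226.656 → 226.66 g/mol.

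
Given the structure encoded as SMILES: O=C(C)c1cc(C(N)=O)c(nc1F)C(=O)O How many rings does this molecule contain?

In SMILES, each pair of matching ring-closure digits denotes one ring-closing bond; the number of such bonds equals the number of independent rings.
Ring-closure bonds here: 1.

1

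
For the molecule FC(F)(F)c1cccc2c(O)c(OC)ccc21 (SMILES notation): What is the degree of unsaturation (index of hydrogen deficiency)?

7

Molecular formula: C12H9F3O2.
DoU = (2C + 2 + N − H − X) / 2, where X is the halogen count and O/S are ignored.
    = (2·12 + 2 + 0 − 9 − 3) / 2 = 14 / 2 = 7.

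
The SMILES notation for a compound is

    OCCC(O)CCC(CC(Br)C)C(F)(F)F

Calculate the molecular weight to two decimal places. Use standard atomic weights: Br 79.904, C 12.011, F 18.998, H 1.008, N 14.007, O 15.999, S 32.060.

First, the molecular formula is C10H18BrF3O2 (counting implicit H from valence).
  Br: 1 × 79.904 = 79.904
  C: 10 × 12.011 = 120.110
  F: 3 × 18.998 = 56.994
  H: 18 × 1.008 = 18.144
  O: 2 × 15.999 = 31.998
Sum: 1×79.904 + 10×12.011 + 3×18.998 + 18×1.008 + 2×15.999 = 307.150 → 307.15 g/mol.

307.15 g/mol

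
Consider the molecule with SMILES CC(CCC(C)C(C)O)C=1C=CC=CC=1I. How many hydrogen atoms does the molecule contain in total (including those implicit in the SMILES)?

Walk through each heavy atom and fill implicit hydrogens from standard valence (C 4, N 3, O 2, S 2, halogen 1):
  atom 1: C, bond orders sum to 1 (valence 4) → 3 H
  atom 2: C, bond orders sum to 3 (valence 4) → 1 H
  atom 3: C, bond orders sum to 2 (valence 4) → 2 H
  atom 4: C, bond orders sum to 2 (valence 4) → 2 H
  atom 5: C, bond orders sum to 3 (valence 4) → 1 H
  atom 6: C, bond orders sum to 1 (valence 4) → 3 H
  atom 7: C, bond orders sum to 3 (valence 4) → 1 H
  atom 8: C, bond orders sum to 1 (valence 4) → 3 H
  atom 9: O, bond orders sum to 1 (valence 2) → 1 H
  atom 10: C, bond orders sum to 4 (valence 4) → 0 H
  atom 11: C, bond orders sum to 3 (valence 4) → 1 H
  atom 12: C, bond orders sum to 3 (valence 4) → 1 H
  atom 13: C, bond orders sum to 3 (valence 4) → 1 H
  atom 14: C, bond orders sum to 3 (valence 4) → 1 H
  atom 15: C, bond orders sum to 4 (valence 4) → 0 H
  atom 16: I (halogen, monovalent) → 0 H
Total hydrogens: 21.

21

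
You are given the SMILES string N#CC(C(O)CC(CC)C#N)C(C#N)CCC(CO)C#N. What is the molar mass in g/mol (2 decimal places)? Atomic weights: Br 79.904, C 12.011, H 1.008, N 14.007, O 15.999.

288.35 g/mol

First, the molecular formula is C15H20N4O2 (counting implicit H from valence).
  C: 15 × 12.011 = 180.165
  H: 20 × 1.008 = 20.160
  N: 4 × 14.007 = 56.028
  O: 2 × 15.999 = 31.998
Sum: 15×12.011 + 20×1.008 + 4×14.007 + 2×15.999 = 288.351 → 288.35 g/mol.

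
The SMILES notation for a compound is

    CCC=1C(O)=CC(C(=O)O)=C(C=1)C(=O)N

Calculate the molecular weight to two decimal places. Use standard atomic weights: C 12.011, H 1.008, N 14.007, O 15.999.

209.20 g/mol

First, the molecular formula is C10H11NO4 (counting implicit H from valence).
  C: 10 × 12.011 = 120.110
  H: 11 × 1.008 = 11.088
  N: 1 × 14.007 = 14.007
  O: 4 × 15.999 = 63.996
Sum: 10×12.011 + 11×1.008 + 1×14.007 + 4×15.999 = 209.201 → 209.20 g/mol.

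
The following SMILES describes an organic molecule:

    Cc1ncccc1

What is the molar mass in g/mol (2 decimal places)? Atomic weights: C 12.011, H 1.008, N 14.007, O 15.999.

First, the molecular formula is C6H7N (counting implicit H from valence).
  C: 6 × 12.011 = 72.066
  H: 7 × 1.008 = 7.056
  N: 1 × 14.007 = 14.007
Sum: 6×12.011 + 7×1.008 + 1×14.007 = 93.129 → 93.13 g/mol.

93.13 g/mol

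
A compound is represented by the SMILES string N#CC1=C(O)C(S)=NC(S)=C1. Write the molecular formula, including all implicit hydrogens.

Walk through each heavy atom and fill implicit hydrogens from standard valence (C 4, N 3, O 2, S 2, halogen 1):
  atom 1: N, bond orders sum to 3 (valence 3) → 0 H
  atom 2: C, bond orders sum to 4 (valence 4) → 0 H
  atom 3: C, bond orders sum to 4 (valence 4) → 0 H
  atom 4: C, bond orders sum to 4 (valence 4) → 0 H
  atom 5: O, bond orders sum to 1 (valence 2) → 1 H
  atom 6: C, bond orders sum to 4 (valence 4) → 0 H
  atom 7: S, bond orders sum to 1 (valence 2) → 1 H
  atom 8: N, bond orders sum to 3 (valence 3) → 0 H
  atom 9: C, bond orders sum to 4 (valence 4) → 0 H
  atom 10: S, bond orders sum to 1 (valence 2) → 1 H
  atom 11: C, bond orders sum to 3 (valence 4) → 1 H
Totals → C:6, H:4, N:2, O:1, S:2.

C6H4N2OS2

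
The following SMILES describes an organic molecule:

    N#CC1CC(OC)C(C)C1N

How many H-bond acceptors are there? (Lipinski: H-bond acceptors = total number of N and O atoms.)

N atoms: 2; O atoms: 1.
Lipinski HBA = 2 + 1 = 3.

3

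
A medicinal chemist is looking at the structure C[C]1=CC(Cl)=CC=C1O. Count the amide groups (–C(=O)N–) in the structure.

Scan the SMILES for the amide motif — none present.
Groups that are present: 1 hydroxyl.

0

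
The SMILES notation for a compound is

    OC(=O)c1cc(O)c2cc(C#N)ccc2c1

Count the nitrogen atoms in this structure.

Scan the SMILES for N atoms (remember two-letter symbols like Cl and Br are single atoms).
Nitrogen count: 1.

1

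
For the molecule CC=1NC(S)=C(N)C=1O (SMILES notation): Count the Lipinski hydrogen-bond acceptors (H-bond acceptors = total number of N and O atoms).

3

N atoms: 2; O atoms: 1.
Lipinski HBA = 2 + 1 = 3.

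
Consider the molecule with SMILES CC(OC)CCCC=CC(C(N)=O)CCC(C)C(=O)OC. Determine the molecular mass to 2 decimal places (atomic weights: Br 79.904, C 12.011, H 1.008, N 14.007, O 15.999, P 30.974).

First, the molecular formula is C16H29NO4 (counting implicit H from valence).
  C: 16 × 12.011 = 192.176
  H: 29 × 1.008 = 29.232
  N: 1 × 14.007 = 14.007
  O: 4 × 15.999 = 63.996
Sum: 16×12.011 + 29×1.008 + 1×14.007 + 4×15.999 = 299.411 → 299.41 g/mol.

299.41 g/mol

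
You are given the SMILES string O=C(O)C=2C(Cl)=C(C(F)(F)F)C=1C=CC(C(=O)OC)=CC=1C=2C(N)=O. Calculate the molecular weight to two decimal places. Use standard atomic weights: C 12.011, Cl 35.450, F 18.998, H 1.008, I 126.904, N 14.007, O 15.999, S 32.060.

375.68 g/mol

First, the molecular formula is C15H9ClF3NO5 (counting implicit H from valence).
  C: 15 × 12.011 = 180.165
  Cl: 1 × 35.450 = 35.450
  F: 3 × 18.998 = 56.994
  H: 9 × 1.008 = 9.072
  N: 1 × 14.007 = 14.007
  O: 5 × 15.999 = 79.995
Sum: 15×12.011 + 1×35.450 + 3×18.998 + 9×1.008 + 1×14.007 + 5×15.999 = 375.683 → 375.68 g/mol.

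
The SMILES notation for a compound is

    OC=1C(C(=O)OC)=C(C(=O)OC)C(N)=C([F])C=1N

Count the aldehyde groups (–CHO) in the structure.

0

Scan the SMILES for the aldehyde motif — none present.
Groups that are present: 2 ester, 1 hydroxyl, 2 primary amine.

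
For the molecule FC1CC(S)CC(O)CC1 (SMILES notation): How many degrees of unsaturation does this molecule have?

1

Molecular formula: C7H13FOS.
DoU = (2C + 2 + N − H − X) / 2, where X is the halogen count and O/S are ignored.
    = (2·7 + 2 + 0 − 13 − 1) / 2 = 2 / 2 = 1.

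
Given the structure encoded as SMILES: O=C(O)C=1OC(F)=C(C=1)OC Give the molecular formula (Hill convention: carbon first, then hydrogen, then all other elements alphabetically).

Walk through each heavy atom and fill implicit hydrogens from standard valence (C 4, N 3, O 2, S 2, halogen 1):
  atom 1: O, bond orders sum to 2 (valence 2) → 0 H
  atom 2: C, bond orders sum to 4 (valence 4) → 0 H
  atom 3: O, bond orders sum to 1 (valence 2) → 1 H
  atom 4: C, bond orders sum to 4 (valence 4) → 0 H
  atom 5: O, bond orders sum to 2 (valence 2) → 0 H
  atom 6: C, bond orders sum to 4 (valence 4) → 0 H
  atom 7: F (halogen, monovalent) → 0 H
  atom 8: C, bond orders sum to 4 (valence 4) → 0 H
  atom 9: C, bond orders sum to 3 (valence 4) → 1 H
  atom 10: O, bond orders sum to 2 (valence 2) → 0 H
  atom 11: C, bond orders sum to 1 (valence 4) → 3 H
Totals → C:6, H:5, F:1, O:4.
In Hill order: C6H5FO4.

C6H5FO4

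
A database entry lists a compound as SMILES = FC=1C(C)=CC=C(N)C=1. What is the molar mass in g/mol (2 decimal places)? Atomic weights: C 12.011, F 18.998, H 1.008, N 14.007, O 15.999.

First, the molecular formula is C7H8FN (counting implicit H from valence).
  C: 7 × 12.011 = 84.077
  F: 1 × 18.998 = 18.998
  H: 8 × 1.008 = 8.064
  N: 1 × 14.007 = 14.007
Sum: 7×12.011 + 1×18.998 + 8×1.008 + 1×14.007 = 125.146 → 125.15 g/mol.

125.15 g/mol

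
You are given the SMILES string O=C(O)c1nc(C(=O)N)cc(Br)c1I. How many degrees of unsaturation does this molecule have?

Molecular formula: C7H4BrIN2O3.
DoU = (2C + 2 + N − H − X) / 2, where X is the halogen count and O/S are ignored.
    = (2·7 + 2 + 2 − 4 − 2) / 2 = 12 / 2 = 6.

6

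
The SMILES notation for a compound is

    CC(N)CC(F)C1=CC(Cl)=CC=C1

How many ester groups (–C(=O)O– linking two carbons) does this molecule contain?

0

Scan the SMILES for the ester motif — none present.
Groups that are present: 1 primary amine.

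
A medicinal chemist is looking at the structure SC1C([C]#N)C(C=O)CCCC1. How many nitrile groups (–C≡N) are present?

1

The nitrile motif appears at heavy-atom position 4 in the SMILES.
Other groups present: 1 aldehyde, 1 thiol.
Nitrile count: 1.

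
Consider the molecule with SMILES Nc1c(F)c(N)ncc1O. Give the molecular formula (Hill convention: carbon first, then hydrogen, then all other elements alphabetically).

Walk through each heavy atom and fill implicit hydrogens from standard valence (C 4, N 3, O 2, S 2, halogen 1); for lowercase aromatic atoms, an aromatic c carries 1 H when it has two neighbours and 0 H with three, and aromatic n carries 0 H:
  atom 1: N, bond orders sum to 1 (valence 3) → 2 H
  atom 2: aromatic c, 3 neighbours → 0 H
  atom 3: aromatic c, 3 neighbours → 0 H
  atom 4: F (halogen, monovalent) → 0 H
  atom 5: aromatic c, 3 neighbours → 0 H
  atom 6: N, bond orders sum to 1 (valence 3) → 2 H
  atom 7: aromatic n, 2 neighbours → 0 H
  atom 8: aromatic c, 2 neighbours → 1 H
  atom 9: aromatic c, 3 neighbours → 0 H
  atom 10: O, bond orders sum to 1 (valence 2) → 1 H
Totals → C:5, H:6, F:1, N:3, O:1.
In Hill order: C5H6FN3O.

C5H6FN3O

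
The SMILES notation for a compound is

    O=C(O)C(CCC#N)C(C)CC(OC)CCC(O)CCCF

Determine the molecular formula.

C16H28FNO4

Walk through each heavy atom and fill implicit hydrogens from standard valence (C 4, N 3, O 2, S 2, halogen 1):
  atom 1: O, bond orders sum to 2 (valence 2) → 0 H
  atom 2: C, bond orders sum to 4 (valence 4) → 0 H
  atom 3: O, bond orders sum to 1 (valence 2) → 1 H
  atom 4: C, bond orders sum to 3 (valence 4) → 1 H
  atom 5: C, bond orders sum to 2 (valence 4) → 2 H
  atom 6: C, bond orders sum to 2 (valence 4) → 2 H
  atom 7: C, bond orders sum to 4 (valence 4) → 0 H
  atom 8: N, bond orders sum to 3 (valence 3) → 0 H
  atom 9: C, bond orders sum to 3 (valence 4) → 1 H
  atom 10: C, bond orders sum to 1 (valence 4) → 3 H
  atom 11: C, bond orders sum to 2 (valence 4) → 2 H
  atom 12: C, bond orders sum to 3 (valence 4) → 1 H
  atom 13: O, bond orders sum to 2 (valence 2) → 0 H
  atom 14: C, bond orders sum to 1 (valence 4) → 3 H
  atom 15: C, bond orders sum to 2 (valence 4) → 2 H
  atom 16: C, bond orders sum to 2 (valence 4) → 2 H
  atom 17: C, bond orders sum to 3 (valence 4) → 1 H
  atom 18: O, bond orders sum to 1 (valence 2) → 1 H
  atom 19: C, bond orders sum to 2 (valence 4) → 2 H
  atom 20: C, bond orders sum to 2 (valence 4) → 2 H
  atom 21: C, bond orders sum to 2 (valence 4) → 2 H
  atom 22: F (halogen, monovalent) → 0 H
Totals → C:16, H:28, F:1, N:1, O:4.
In Hill order: C16H28FNO4.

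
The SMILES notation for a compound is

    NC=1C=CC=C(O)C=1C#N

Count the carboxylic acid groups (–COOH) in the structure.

0

Scan the SMILES for the carboxylic acid motif — none present.
Groups that are present: 1 hydroxyl, 1 nitrile, 1 primary amine.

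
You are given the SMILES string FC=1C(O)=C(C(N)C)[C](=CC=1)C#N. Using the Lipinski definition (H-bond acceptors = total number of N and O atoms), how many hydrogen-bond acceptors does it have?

N atoms: 2; O atoms: 1.
Lipinski HBA = 2 + 1 = 3.

3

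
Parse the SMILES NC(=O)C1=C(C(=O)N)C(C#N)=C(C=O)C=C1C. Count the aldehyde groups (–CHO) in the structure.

The aldehyde motif appears at heavy-atom position 13 in the SMILES.
Other groups present: 2 amide, 1 nitrile.
Aldehyde count: 1.

1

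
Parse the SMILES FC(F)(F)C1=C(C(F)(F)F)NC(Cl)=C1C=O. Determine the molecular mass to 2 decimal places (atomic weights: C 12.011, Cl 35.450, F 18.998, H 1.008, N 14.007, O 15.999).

First, the molecular formula is C7H2ClF6NO (counting implicit H from valence).
  C: 7 × 12.011 = 84.077
  Cl: 1 × 35.450 = 35.450
  F: 6 × 18.998 = 113.988
  H: 2 × 1.008 = 2.016
  N: 1 × 14.007 = 14.007
  O: 1 × 15.999 = 15.999
Sum: 7×12.011 + 1×35.450 + 6×18.998 + 2×1.008 + 1×14.007 + 1×15.999 = 265.537 → 265.54 g/mol.

265.54 g/mol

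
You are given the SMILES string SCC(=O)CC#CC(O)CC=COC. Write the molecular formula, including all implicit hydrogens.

C10H14O3S

Walk through each heavy atom and fill implicit hydrogens from standard valence (C 4, N 3, O 2, S 2, halogen 1):
  atom 1: S, bond orders sum to 1 (valence 2) → 1 H
  atom 2: C, bond orders sum to 2 (valence 4) → 2 H
  atom 3: C, bond orders sum to 4 (valence 4) → 0 H
  atom 4: O, bond orders sum to 2 (valence 2) → 0 H
  atom 5: C, bond orders sum to 2 (valence 4) → 2 H
  atom 6: C, bond orders sum to 4 (valence 4) → 0 H
  atom 7: C, bond orders sum to 4 (valence 4) → 0 H
  atom 8: C, bond orders sum to 3 (valence 4) → 1 H
  atom 9: O, bond orders sum to 1 (valence 2) → 1 H
  atom 10: C, bond orders sum to 2 (valence 4) → 2 H
  atom 11: C, bond orders sum to 3 (valence 4) → 1 H
  atom 12: C, bond orders sum to 3 (valence 4) → 1 H
  atom 13: O, bond orders sum to 2 (valence 2) → 0 H
  atom 14: C, bond orders sum to 1 (valence 4) → 3 H
Totals → C:10, H:14, O:3, S:1.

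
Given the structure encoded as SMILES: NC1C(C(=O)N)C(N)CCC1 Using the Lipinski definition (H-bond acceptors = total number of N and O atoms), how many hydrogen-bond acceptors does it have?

4

N atoms: 3; O atoms: 1.
Lipinski HBA = 3 + 1 = 4.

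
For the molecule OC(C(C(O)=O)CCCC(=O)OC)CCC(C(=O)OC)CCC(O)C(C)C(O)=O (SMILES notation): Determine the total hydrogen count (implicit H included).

32

Walk through each heavy atom and fill implicit hydrogens from standard valence (C 4, N 3, O 2, S 2, halogen 1):
  atom 1: O, bond orders sum to 1 (valence 2) → 1 H
  atom 2: C, bond orders sum to 3 (valence 4) → 1 H
  atom 3: C, bond orders sum to 3 (valence 4) → 1 H
  atom 4: C, bond orders sum to 4 (valence 4) → 0 H
  atom 5: O, bond orders sum to 1 (valence 2) → 1 H
  atom 6: O, bond orders sum to 2 (valence 2) → 0 H
  atom 7: C, bond orders sum to 2 (valence 4) → 2 H
  atom 8: C, bond orders sum to 2 (valence 4) → 2 H
  atom 9: C, bond orders sum to 2 (valence 4) → 2 H
  atom 10: C, bond orders sum to 4 (valence 4) → 0 H
  atom 11: O, bond orders sum to 2 (valence 2) → 0 H
  atom 12: O, bond orders sum to 2 (valence 2) → 0 H
  atom 13: C, bond orders sum to 1 (valence 4) → 3 H
  atom 14: C, bond orders sum to 2 (valence 4) → 2 H
  atom 15: C, bond orders sum to 2 (valence 4) → 2 H
  atom 16: C, bond orders sum to 3 (valence 4) → 1 H
  atom 17: C, bond orders sum to 4 (valence 4) → 0 H
  atom 18: O, bond orders sum to 2 (valence 2) → 0 H
  atom 19: O, bond orders sum to 2 (valence 2) → 0 H
  atom 20: C, bond orders sum to 1 (valence 4) → 3 H
  atom 21: C, bond orders sum to 2 (valence 4) → 2 H
  atom 22: C, bond orders sum to 2 (valence 4) → 2 H
  atom 23: C, bond orders sum to 3 (valence 4) → 1 H
  atom 24: O, bond orders sum to 1 (valence 2) → 1 H
  atom 25: C, bond orders sum to 3 (valence 4) → 1 H
  atom 26: C, bond orders sum to 1 (valence 4) → 3 H
  atom 27: C, bond orders sum to 4 (valence 4) → 0 H
  atom 28: O, bond orders sum to 1 (valence 2) → 1 H
  atom 29: O, bond orders sum to 2 (valence 2) → 0 H
Total hydrogens: 32.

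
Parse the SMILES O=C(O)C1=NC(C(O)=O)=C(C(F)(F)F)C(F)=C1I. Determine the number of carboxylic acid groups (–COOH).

2

The carboxylic acid motif appears at heavy-atom positions 2, 7 in the SMILES.
Carboxylic acid count: 2.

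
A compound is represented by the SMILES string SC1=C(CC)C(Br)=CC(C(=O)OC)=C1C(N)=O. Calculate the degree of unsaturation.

Degree of unsaturation = (number of rings) + (number of π bonds).
Ring closures in the SMILES: 1.
π bonds: 5 double bonds (each 1 DoU) → 5 DoU from unsaturation.
Total DoU = 1 + 5 = 6.

6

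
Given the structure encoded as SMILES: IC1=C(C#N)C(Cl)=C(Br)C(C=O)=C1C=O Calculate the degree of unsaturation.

8

Degree of unsaturation = (number of rings) + (number of π bonds).
Ring closures in the SMILES: 1.
π bonds: 5 double bonds (each 1 DoU), 1 triple bond (each 2 DoU) → 7 DoU from unsaturation.
Total DoU = 1 + 7 = 8.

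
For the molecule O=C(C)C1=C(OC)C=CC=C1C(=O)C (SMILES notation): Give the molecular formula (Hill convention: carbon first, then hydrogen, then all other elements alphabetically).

C11H12O3

Walk through each heavy atom and fill implicit hydrogens from standard valence (C 4, N 3, O 2, S 2, halogen 1):
  atom 1: O, bond orders sum to 2 (valence 2) → 0 H
  atom 2: C, bond orders sum to 4 (valence 4) → 0 H
  atom 3: C, bond orders sum to 1 (valence 4) → 3 H
  atom 4: C, bond orders sum to 4 (valence 4) → 0 H
  atom 5: C, bond orders sum to 4 (valence 4) → 0 H
  atom 6: O, bond orders sum to 2 (valence 2) → 0 H
  atom 7: C, bond orders sum to 1 (valence 4) → 3 H
  atom 8: C, bond orders sum to 3 (valence 4) → 1 H
  atom 9: C, bond orders sum to 3 (valence 4) → 1 H
  atom 10: C, bond orders sum to 3 (valence 4) → 1 H
  atom 11: C, bond orders sum to 4 (valence 4) → 0 H
  atom 12: C, bond orders sum to 4 (valence 4) → 0 H
  atom 13: O, bond orders sum to 2 (valence 2) → 0 H
  atom 14: C, bond orders sum to 1 (valence 4) → 3 H
Totals → C:11, H:12, O:3.
In Hill order: C11H12O3.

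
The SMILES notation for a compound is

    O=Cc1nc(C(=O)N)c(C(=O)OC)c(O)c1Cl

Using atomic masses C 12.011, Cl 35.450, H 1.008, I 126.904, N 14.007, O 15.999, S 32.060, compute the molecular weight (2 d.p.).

First, the molecular formula is C9H7ClN2O5 (counting implicit H from valence).
  C: 9 × 12.011 = 108.099
  Cl: 1 × 35.450 = 35.450
  H: 7 × 1.008 = 7.056
  N: 2 × 14.007 = 28.014
  O: 5 × 15.999 = 79.995
Sum: 9×12.011 + 1×35.450 + 7×1.008 + 2×14.007 + 5×15.999 = 258.614 → 258.61 g/mol.

258.61 g/mol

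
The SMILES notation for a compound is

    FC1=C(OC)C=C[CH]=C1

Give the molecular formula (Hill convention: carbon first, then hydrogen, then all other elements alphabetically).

Walk through each heavy atom and fill implicit hydrogens from standard valence (C 4, N 3, O 2, S 2, halogen 1):
  atom 1: F (halogen, monovalent) → 0 H
  atom 2: C, bond orders sum to 4 (valence 4) → 0 H
  atom 3: C, bond orders sum to 4 (valence 4) → 0 H
  atom 4: O, bond orders sum to 2 (valence 2) → 0 H
  atom 5: C, bond orders sum to 1 (valence 4) → 3 H
  atom 6: C, bond orders sum to 3 (valence 4) → 1 H
  atom 7: C, bond orders sum to 3 (valence 4) → 1 H
  atom 8: C with explicit H count 1
  atom 9: C, bond orders sum to 3 (valence 4) → 1 H
Totals → C:7, H:7, F:1, O:1.

C7H7FO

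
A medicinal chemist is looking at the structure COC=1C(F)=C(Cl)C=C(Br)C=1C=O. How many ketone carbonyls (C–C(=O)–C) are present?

0

Scan the SMILES for the ketone motif — none present.
Groups that are present: 1 aldehyde, 1 ether.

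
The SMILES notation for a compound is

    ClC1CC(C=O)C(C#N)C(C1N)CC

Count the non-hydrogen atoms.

14

Every atom symbol written in the SMILES (organic subset) is one heavy atom; implicit H are not written.
Heavy atoms by element → C:10, Cl:1, N:2, O:1.
Total: 14.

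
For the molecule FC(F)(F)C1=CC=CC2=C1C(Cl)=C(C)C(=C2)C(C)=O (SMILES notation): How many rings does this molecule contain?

In SMILES, each pair of matching ring-closure digits denotes one ring-closing bond; the number of such bonds equals the number of independent rings.
Ring-closure bonds here: 2.

2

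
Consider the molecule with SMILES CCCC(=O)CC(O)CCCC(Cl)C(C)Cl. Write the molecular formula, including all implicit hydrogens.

Walk through each heavy atom and fill implicit hydrogens from standard valence (C 4, N 3, O 2, S 2, halogen 1):
  atom 1: C, bond orders sum to 1 (valence 4) → 3 H
  atom 2: C, bond orders sum to 2 (valence 4) → 2 H
  atom 3: C, bond orders sum to 2 (valence 4) → 2 H
  atom 4: C, bond orders sum to 4 (valence 4) → 0 H
  atom 5: O, bond orders sum to 2 (valence 2) → 0 H
  atom 6: C, bond orders sum to 2 (valence 4) → 2 H
  atom 7: C, bond orders sum to 3 (valence 4) → 1 H
  atom 8: O, bond orders sum to 1 (valence 2) → 1 H
  atom 9: C, bond orders sum to 2 (valence 4) → 2 H
  atom 10: C, bond orders sum to 2 (valence 4) → 2 H
  atom 11: C, bond orders sum to 2 (valence 4) → 2 H
  atom 12: C, bond orders sum to 3 (valence 4) → 1 H
  atom 13: Cl (halogen, monovalent) → 0 H
  atom 14: C, bond orders sum to 3 (valence 4) → 1 H
  atom 15: C, bond orders sum to 1 (valence 4) → 3 H
  atom 16: Cl (halogen, monovalent) → 0 H
Totals → C:12, H:22, Cl:2, O:2.
In Hill order: C12H22Cl2O2.

C12H22Cl2O2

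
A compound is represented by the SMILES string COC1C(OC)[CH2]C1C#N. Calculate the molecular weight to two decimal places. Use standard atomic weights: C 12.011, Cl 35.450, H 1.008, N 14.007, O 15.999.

141.17 g/mol

First, the molecular formula is C7H11NO2 (counting implicit H from valence).
  C: 7 × 12.011 = 84.077
  H: 11 × 1.008 = 11.088
  N: 1 × 14.007 = 14.007
  O: 2 × 15.999 = 31.998
Sum: 7×12.011 + 11×1.008 + 1×14.007 + 2×15.999 = 141.170 → 141.17 g/mol.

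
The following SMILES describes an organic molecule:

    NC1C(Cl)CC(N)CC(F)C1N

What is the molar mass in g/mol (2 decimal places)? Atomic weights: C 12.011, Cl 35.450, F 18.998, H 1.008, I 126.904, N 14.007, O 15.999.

First, the molecular formula is C7H15ClFN3 (counting implicit H from valence).
  C: 7 × 12.011 = 84.077
  Cl: 1 × 35.450 = 35.450
  F: 1 × 18.998 = 18.998
  H: 15 × 1.008 = 15.120
  N: 3 × 14.007 = 42.021
Sum: 7×12.011 + 1×35.450 + 1×18.998 + 15×1.008 + 3×14.007 = 195.666 → 195.67 g/mol.

195.67 g/mol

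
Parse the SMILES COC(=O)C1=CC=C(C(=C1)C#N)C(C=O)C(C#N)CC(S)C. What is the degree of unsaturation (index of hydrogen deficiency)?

Degree of unsaturation = (number of rings) + (number of π bonds).
Ring closures in the SMILES: 1.
π bonds: 5 double bonds (each 1 DoU), 2 triple bonds (each 2 DoU) → 9 DoU from unsaturation.
Total DoU = 1 + 9 = 10.

10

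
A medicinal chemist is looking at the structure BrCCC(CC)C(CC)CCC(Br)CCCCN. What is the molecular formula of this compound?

C15H31Br2N

Walk through each heavy atom and fill implicit hydrogens from standard valence (C 4, N 3, O 2, S 2, halogen 1):
  atom 1: Br (halogen, monovalent) → 0 H
  atom 2: C, bond orders sum to 2 (valence 4) → 2 H
  atom 3: C, bond orders sum to 2 (valence 4) → 2 H
  atom 4: C, bond orders sum to 3 (valence 4) → 1 H
  atom 5: C, bond orders sum to 2 (valence 4) → 2 H
  atom 6: C, bond orders sum to 1 (valence 4) → 3 H
  atom 7: C, bond orders sum to 3 (valence 4) → 1 H
  atom 8: C, bond orders sum to 2 (valence 4) → 2 H
  atom 9: C, bond orders sum to 1 (valence 4) → 3 H
  atom 10: C, bond orders sum to 2 (valence 4) → 2 H
  atom 11: C, bond orders sum to 2 (valence 4) → 2 H
  atom 12: C, bond orders sum to 3 (valence 4) → 1 H
  atom 13: Br (halogen, monovalent) → 0 H
  atom 14: C, bond orders sum to 2 (valence 4) → 2 H
  atom 15: C, bond orders sum to 2 (valence 4) → 2 H
  atom 16: C, bond orders sum to 2 (valence 4) → 2 H
  atom 17: C, bond orders sum to 2 (valence 4) → 2 H
  atom 18: N, bond orders sum to 1 (valence 3) → 2 H
Totals → C:15, H:31, Br:2, N:1.
In Hill order: C15H31Br2N.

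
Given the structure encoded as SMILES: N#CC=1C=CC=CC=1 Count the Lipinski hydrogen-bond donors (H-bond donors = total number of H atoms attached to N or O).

0

Donors: find every N or O and count the H atoms it carries.
  atom 1 (N): bond orders sum to 3 → 0 H
Lipinski HBD = 0.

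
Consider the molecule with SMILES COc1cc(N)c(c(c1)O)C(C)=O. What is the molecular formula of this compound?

C9H11NO3

Walk through each heavy atom and fill implicit hydrogens from standard valence (C 4, N 3, O 2, S 2, halogen 1); for lowercase aromatic atoms, an aromatic c carries 1 H when it has two neighbours and 0 H with three, and aromatic n carries 0 H:
  atom 1: C, bond orders sum to 1 (valence 4) → 3 H
  atom 2: O, bond orders sum to 2 (valence 2) → 0 H
  atom 3: aromatic c, 3 neighbours → 0 H
  atom 4: aromatic c, 2 neighbours → 1 H
  atom 5: aromatic c, 3 neighbours → 0 H
  atom 6: N, bond orders sum to 1 (valence 3) → 2 H
  atom 7: aromatic c, 3 neighbours → 0 H
  atom 8: aromatic c, 3 neighbours → 0 H
  atom 9: aromatic c, 2 neighbours → 1 H
  atom 10: O, bond orders sum to 1 (valence 2) → 1 H
  atom 11: C, bond orders sum to 4 (valence 4) → 0 H
  atom 12: C, bond orders sum to 1 (valence 4) → 3 H
  atom 13: O, bond orders sum to 2 (valence 2) → 0 H
Totals → C:9, H:11, N:1, O:3.
In Hill order: C9H11NO3.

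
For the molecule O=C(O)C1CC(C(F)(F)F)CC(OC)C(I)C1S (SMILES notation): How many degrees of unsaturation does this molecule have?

2

Molecular formula: C10H14F3IO3S.
DoU = (2C + 2 + N − H − X) / 2, where X is the halogen count and O/S are ignored.
    = (2·10 + 2 + 0 − 14 − 4) / 2 = 4 / 2 = 2.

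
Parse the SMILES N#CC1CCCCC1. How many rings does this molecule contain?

1

In SMILES, each pair of matching ring-closure digits denotes one ring-closing bond; the number of such bonds equals the number of independent rings.
Ring-closure bonds here: 1.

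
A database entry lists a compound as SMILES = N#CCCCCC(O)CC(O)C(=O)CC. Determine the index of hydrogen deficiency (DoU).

3

Degree of unsaturation = (number of rings) + (number of π bonds).
Ring closures in the SMILES: 0.
π bonds: 1 double bond (each 1 DoU), 1 triple bond (each 2 DoU) → 3 DoU from unsaturation.
Total DoU = 0 + 3 = 3.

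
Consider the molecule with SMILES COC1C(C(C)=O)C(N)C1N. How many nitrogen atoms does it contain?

2

Scan the SMILES for N atoms (remember two-letter symbols like Cl and Br are single atoms).
Nitrogen count: 2.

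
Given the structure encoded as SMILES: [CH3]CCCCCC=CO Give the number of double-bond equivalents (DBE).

Degree of unsaturation = (number of rings) + (number of π bonds).
Ring closures in the SMILES: 0.
π bonds: 1 double bond (each 1 DoU) → 1 DoU from unsaturation.
Total DoU = 0 + 1 = 1.

1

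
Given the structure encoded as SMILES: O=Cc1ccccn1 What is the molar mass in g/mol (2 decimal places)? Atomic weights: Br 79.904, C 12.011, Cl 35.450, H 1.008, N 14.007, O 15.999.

107.11 g/mol

First, the molecular formula is C6H5NO (counting implicit H from valence).
  C: 6 × 12.011 = 72.066
  H: 5 × 1.008 = 5.040
  N: 1 × 14.007 = 14.007
  O: 1 × 15.999 = 15.999
Sum: 6×12.011 + 5×1.008 + 1×14.007 + 1×15.999 = 107.112 → 107.11 g/mol.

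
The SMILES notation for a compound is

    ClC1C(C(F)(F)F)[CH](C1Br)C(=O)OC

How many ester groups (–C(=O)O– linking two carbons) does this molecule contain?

1

The ester motif appears at heavy-atom position 11 in the SMILES.
Ester count: 1.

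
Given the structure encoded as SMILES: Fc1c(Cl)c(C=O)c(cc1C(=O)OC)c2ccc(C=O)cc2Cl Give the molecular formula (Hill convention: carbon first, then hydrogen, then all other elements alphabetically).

Walk through each heavy atom and fill implicit hydrogens from standard valence (C 4, N 3, O 2, S 2, halogen 1); for lowercase aromatic atoms, an aromatic c carries 1 H when it has two neighbours and 0 H with three, and aromatic n carries 0 H:
  atom 1: F (halogen, monovalent) → 0 H
  atom 2: aromatic c, 3 neighbours → 0 H
  atom 3: aromatic c, 3 neighbours → 0 H
  atom 4: Cl (halogen, monovalent) → 0 H
  atom 5: aromatic c, 3 neighbours → 0 H
  atom 6: C, bond orders sum to 3 (valence 4) → 1 H
  atom 7: O, bond orders sum to 2 (valence 2) → 0 H
  atom 8: aromatic c, 3 neighbours → 0 H
  atom 9: aromatic c, 2 neighbours → 1 H
  atom 10: aromatic c, 3 neighbours → 0 H
  atom 11: C, bond orders sum to 4 (valence 4) → 0 H
  atom 12: O, bond orders sum to 2 (valence 2) → 0 H
  atom 13: O, bond orders sum to 2 (valence 2) → 0 H
  atom 14: C, bond orders sum to 1 (valence 4) → 3 H
  atom 15: aromatic c, 3 neighbours → 0 H
  atom 16: aromatic c, 2 neighbours → 1 H
  atom 17: aromatic c, 2 neighbours → 1 H
  atom 18: aromatic c, 3 neighbours → 0 H
  atom 19: C, bond orders sum to 3 (valence 4) → 1 H
  atom 20: O, bond orders sum to 2 (valence 2) → 0 H
  atom 21: aromatic c, 2 neighbours → 1 H
  atom 22: aromatic c, 3 neighbours → 0 H
  atom 23: Cl (halogen, monovalent) → 0 H
Totals → C:16, H:9, Cl:2, F:1, O:4.

C16H9Cl2FO4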